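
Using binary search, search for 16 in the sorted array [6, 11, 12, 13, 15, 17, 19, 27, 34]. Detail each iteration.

Binary search for 16 in [6, 11, 12, 13, 15, 17, 19, 27, 34]:

lo=0, hi=8, mid=4, arr[mid]=15 -> 15 < 16, search right half
lo=5, hi=8, mid=6, arr[mid]=19 -> 19 > 16, search left half
lo=5, hi=5, mid=5, arr[mid]=17 -> 17 > 16, search left half
lo=5 > hi=4, target 16 not found

Binary search determines that 16 is not in the array after 3 comparisons. The search space was exhausted without finding the target.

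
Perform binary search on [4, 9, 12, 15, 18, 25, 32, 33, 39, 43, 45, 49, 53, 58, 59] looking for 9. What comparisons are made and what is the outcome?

Binary search for 9 in [4, 9, 12, 15, 18, 25, 32, 33, 39, 43, 45, 49, 53, 58, 59]:

lo=0, hi=14, mid=7, arr[mid]=33 -> 33 > 9, search left half
lo=0, hi=6, mid=3, arr[mid]=15 -> 15 > 9, search left half
lo=0, hi=2, mid=1, arr[mid]=9 -> Found target at index 1!

Binary search finds 9 at index 1 after 3 comparisons. The search repeatedly halves the search space by comparing with the middle element.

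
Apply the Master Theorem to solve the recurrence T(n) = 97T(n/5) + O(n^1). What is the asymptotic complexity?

Master Theorem for T(n) = 97T(n/5) + O(n^1):

a = 97, b = 5, c = 1
log_b(a) = log_5(97) = 2.8424

Case 1: c = 1 < log_5(97) = 2.8424
T(n) = O(n^(log_5 97))

For T(n) = 97T(n/5) + O(n^1): log_5(97) = 2.8424. This is Case 1 of the Master Theorem (c < log_b(a), work dominated by leaves), giving O(n^(log_5 97)).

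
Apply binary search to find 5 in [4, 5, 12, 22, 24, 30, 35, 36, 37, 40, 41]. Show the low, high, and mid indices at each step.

Binary search for 5 in [4, 5, 12, 22, 24, 30, 35, 36, 37, 40, 41]:

lo=0, hi=10, mid=5, arr[mid]=30 -> 30 > 5, search left half
lo=0, hi=4, mid=2, arr[mid]=12 -> 12 > 5, search left half
lo=0, hi=1, mid=0, arr[mid]=4 -> 4 < 5, search right half
lo=1, hi=1, mid=1, arr[mid]=5 -> Found target at index 1!

Binary search finds 5 at index 1 after 4 comparisons. The search repeatedly halves the search space by comparing with the middle element.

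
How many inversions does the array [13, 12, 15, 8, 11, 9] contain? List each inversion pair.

Finding inversions in [13, 12, 15, 8, 11, 9]:

(0, 1): arr[0]=13 > arr[1]=12
(0, 3): arr[0]=13 > arr[3]=8
(0, 4): arr[0]=13 > arr[4]=11
(0, 5): arr[0]=13 > arr[5]=9
(1, 3): arr[1]=12 > arr[3]=8
(1, 4): arr[1]=12 > arr[4]=11
(1, 5): arr[1]=12 > arr[5]=9
(2, 3): arr[2]=15 > arr[3]=8
(2, 4): arr[2]=15 > arr[4]=11
(2, 5): arr[2]=15 > arr[5]=9
(4, 5): arr[4]=11 > arr[5]=9

Total inversions: 11

The array has 11 inversion(s): (0,1), (0,3), (0,4), (0,5), (1,3), (1,4), (1,5), (2,3), (2,4), (2,5), (4,5). Each pair (i,j) satisfies i < j and arr[i] > arr[j].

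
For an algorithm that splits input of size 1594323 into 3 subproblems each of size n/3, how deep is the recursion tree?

For divide and conquer with division factor 3:

Problem sizes at each level:
Level 0: 1594323
Level 1: 531441
Level 2: 177147
Level 3: 59049
Level 4: 19683
Level 5: 6561
Level 6: 2187
Level 7: 729
Level 8: 243
Level 9: 81
Level 10: 27
Level 11: 9
Level 12: 3
Level 13: 1

The root is level 0 and the size-1 base case is level 13 (the tree spans levels 0 through 13, i.e. 14 levels counting the root), so the depth is the number of divisions: log_3(1594323) = 13

The recursion tree depth is log_3(1594323) = 13. At each level, the problem size is divided by 3, so it takes 13 divisions to reduce to a base case of size 1. The algorithm makes 3 recursive calls at each level.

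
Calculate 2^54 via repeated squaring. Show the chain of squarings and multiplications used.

Computing 2^54 by squaring (build up from 2^1; each line after the first costs one multiplication):

2^1 = 2
2^2 = (2^1)^2 = 2^2 = 4
2^3 = 2 * 2^2 = 2 * 4 = 8
2^6 = (2^3)^2 = 8^2 = 64
2^12 = (2^6)^2 = 64^2 = 4096
2^13 = 2 * 2^12 = 2 * 4096 = 8192
2^26 = (2^13)^2 = 8192^2 = 67108864
2^27 = 2 * 2^26 = 2 * 67108864 = 134217728
2^54 = (2^27)^2 = 134217728^2 = 18014398509481984

Result: 18014398509481984
Multiplications needed: 8 (8 lines after 2^1)

2^54 = 18014398509481984. Using exponentiation by squaring, this requires 8 multiplications. The key idea: if the exponent is even, square the half-power; if odd, multiply by the base once.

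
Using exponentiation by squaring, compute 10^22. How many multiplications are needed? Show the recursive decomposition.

Computing 10^22 by squaring (build up from 10^1; each line after the first costs one multiplication):

10^1 = 10
10^2 = (10^1)^2 = 10^2 = 100
10^4 = (10^2)^2 = 100^2 = 10000
10^5 = 10 * 10^4 = 10 * 10000 = 100000
10^10 = (10^5)^2 = 100000^2 = 10000000000
10^11 = 10 * 10^10 = 10 * 10000000000 = 100000000000
10^22 = (10^11)^2 = 100000000000^2 = 10000000000000000000000

Result: 10000000000000000000000
Multiplications needed: 6 (6 lines after 10^1)

10^22 = 10000000000000000000000. Using exponentiation by squaring, this requires 6 multiplications. The key idea: if the exponent is even, square the half-power; if odd, multiply by the base once.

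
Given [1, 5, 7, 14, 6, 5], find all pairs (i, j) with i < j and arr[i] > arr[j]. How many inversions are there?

Finding inversions in [1, 5, 7, 14, 6, 5]:

(2, 4): arr[2]=7 > arr[4]=6
(2, 5): arr[2]=7 > arr[5]=5
(3, 4): arr[3]=14 > arr[4]=6
(3, 5): arr[3]=14 > arr[5]=5
(4, 5): arr[4]=6 > arr[5]=5

Total inversions: 5

The array has 5 inversion(s): (2,4), (2,5), (3,4), (3,5), (4,5). Each pair (i,j) satisfies i < j and arr[i] > arr[j].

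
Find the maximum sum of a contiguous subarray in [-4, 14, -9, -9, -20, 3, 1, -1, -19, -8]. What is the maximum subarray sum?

Using Kadane's algorithm on [-4, 14, -9, -9, -20, 3, 1, -1, -19, -8]:

Scanning through the array:
Position 1 (value 14): max_ending_here = 14, max_so_far = 14
Position 2 (value -9): max_ending_here = 5, max_so_far = 14
Position 3 (value -9): max_ending_here = -4, max_so_far = 14
Position 4 (value -20): max_ending_here = -20, max_so_far = 14
Position 5 (value 3): max_ending_here = 3, max_so_far = 14
Position 6 (value 1): max_ending_here = 4, max_so_far = 14
Position 7 (value -1): max_ending_here = 3, max_so_far = 14
Position 8 (value -19): max_ending_here = -16, max_so_far = 14
Position 9 (value -8): max_ending_here = -8, max_so_far = 14

Maximum subarray: [14]
Maximum sum: 14

The maximum subarray is [14] with sum 14. This subarray runs from index 1 to index 1.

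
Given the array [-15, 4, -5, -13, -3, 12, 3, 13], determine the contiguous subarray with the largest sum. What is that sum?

Using Kadane's algorithm on [-15, 4, -5, -13, -3, 12, 3, 13]:

Scanning through the array:
Position 1 (value 4): max_ending_here = 4, max_so_far = 4
Position 2 (value -5): max_ending_here = -1, max_so_far = 4
Position 3 (value -13): max_ending_here = -13, max_so_far = 4
Position 4 (value -3): max_ending_here = -3, max_so_far = 4
Position 5 (value 12): max_ending_here = 12, max_so_far = 12
Position 6 (value 3): max_ending_here = 15, max_so_far = 15
Position 7 (value 13): max_ending_here = 28, max_so_far = 28

Maximum subarray: [12, 3, 13]
Maximum sum: 28

The maximum subarray is [12, 3, 13] with sum 28. This subarray runs from index 5 to index 7.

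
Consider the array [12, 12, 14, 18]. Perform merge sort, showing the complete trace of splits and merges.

Merge sort trace:

Split: [12, 12, 14, 18] -> [12, 12] and [14, 18]
  Split: [12, 12] -> [12] and [12]
  Merge: [12] + [12] -> [12, 12]
  Split: [14, 18] -> [14] and [18]
  Merge: [14] + [18] -> [14, 18]
Merge: [12, 12] + [14, 18] -> [12, 12, 14, 18]

Final sorted array: [12, 12, 14, 18]

The merge sort proceeds by recursively splitting the array and merging sorted halves.
After all merges, the sorted array is [12, 12, 14, 18].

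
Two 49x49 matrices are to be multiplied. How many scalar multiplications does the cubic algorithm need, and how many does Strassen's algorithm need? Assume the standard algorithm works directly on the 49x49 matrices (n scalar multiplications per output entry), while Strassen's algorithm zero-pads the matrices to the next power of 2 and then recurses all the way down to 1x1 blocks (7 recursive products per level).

Matrix multiplication for 49x49 matrices:

Strassen's algorithm requires power-of-2 dimensions. Pad 49x49 to 64x64 (next power of 2).

Standard algorithm: 49^3 = 117649 multiplications
Strassen's algorithm: 7^(log2(64)) = 7^6 = 117649 multiplications
Savings: 117649 - 117649 = 0 multiplications

Standard: 117649 multiplications (49^3). Strassen: 117649 multiplications (7^6, after padding to 64x64). Strassen reduces 8 recursive multiplications to 7 at each level.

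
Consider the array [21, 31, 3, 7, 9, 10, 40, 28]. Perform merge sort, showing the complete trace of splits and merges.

Merge sort trace:

Split: [21, 31, 3, 7, 9, 10, 40, 28] -> [21, 31, 3, 7] and [9, 10, 40, 28]
  Split: [21, 31, 3, 7] -> [21, 31] and [3, 7]
    Split: [21, 31] -> [21] and [31]
    Merge: [21] + [31] -> [21, 31]
    Split: [3, 7] -> [3] and [7]
    Merge: [3] + [7] -> [3, 7]
  Merge: [21, 31] + [3, 7] -> [3, 7, 21, 31]
  Split: [9, 10, 40, 28] -> [9, 10] and [40, 28]
    Split: [9, 10] -> [9] and [10]
    Merge: [9] + [10] -> [9, 10]
    Split: [40, 28] -> [40] and [28]
    Merge: [40] + [28] -> [28, 40]
  Merge: [9, 10] + [28, 40] -> [9, 10, 28, 40]
Merge: [3, 7, 21, 31] + [9, 10, 28, 40] -> [3, 7, 9, 10, 21, 28, 31, 40]

Final sorted array: [3, 7, 9, 10, 21, 28, 31, 40]

The merge sort proceeds by recursively splitting the array and merging sorted halves.
After all merges, the sorted array is [3, 7, 9, 10, 21, 28, 31, 40].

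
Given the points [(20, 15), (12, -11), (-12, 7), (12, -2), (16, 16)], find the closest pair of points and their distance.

Computing all pairwise distances among 5 points:

d((20, 15), (12, -11)) = 27.2029
d((20, 15), (-12, 7)) = 32.9848
d((20, 15), (12, -2)) = 18.7883
d((20, 15), (16, 16)) = 4.1231 <-- minimum
d((12, -11), (-12, 7)) = 30.0
d((12, -11), (12, -2)) = 9.0
d((12, -11), (16, 16)) = 27.2947
d((-12, 7), (12, -2)) = 25.632
d((-12, 7), (16, 16)) = 29.4109
d((12, -2), (16, 16)) = 18.4391

Closest pair: (20, 15) and (16, 16) with distance 4.1231

The closest pair is (20, 15) and (16, 16) with Euclidean distance 4.1231. For 5 points, brute-force pairwise comparison is shown above. For large n, the divide-and-conquer algorithm (sort by x, recurse on halves, check the dividing strip) achieves O(n log n).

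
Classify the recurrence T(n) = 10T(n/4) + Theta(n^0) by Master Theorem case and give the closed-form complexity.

Master Theorem for T(n) = 10T(n/4) + O(n^0):

a = 10, b = 4, c = 0
log_b(a) = log_4(10) = 1.6610

Case 1: c = 0 < log_4(10) = 1.6610
T(n) = O(n^(log_4 10))

For T(n) = 10T(n/4) + O(n^0): log_4(10) = 1.6610. This is Case 1 of the Master Theorem (c < log_b(a), work dominated by leaves), giving O(n^(log_4 10)).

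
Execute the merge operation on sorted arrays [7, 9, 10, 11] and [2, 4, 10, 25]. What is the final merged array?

Merging process:

Compare 7 vs 2: take 2 from right. Merged: [2]
Compare 7 vs 4: take 4 from right. Merged: [2, 4]
Compare 7 vs 10: take 7 from left. Merged: [2, 4, 7]
Compare 9 vs 10: take 9 from left. Merged: [2, 4, 7, 9]
Compare 10 vs 10: take 10 from left. Merged: [2, 4, 7, 9, 10]
Compare 11 vs 10: take 10 from right. Merged: [2, 4, 7, 9, 10, 10]
Compare 11 vs 25: take 11 from left. Merged: [2, 4, 7, 9, 10, 10, 11]
Append remaining from right: [25]. Merged: [2, 4, 7, 9, 10, 10, 11, 25]

Final merged array: [2, 4, 7, 9, 10, 10, 11, 25]
Total comparisons: 7

The merged array is [2, 4, 7, 9, 10, 10, 11, 25], requiring 7 comparisons. The merge step runs in O(n) time where n is the total number of elements.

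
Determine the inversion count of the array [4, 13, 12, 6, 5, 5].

Finding inversions in [4, 13, 12, 6, 5, 5]:

(1, 2): arr[1]=13 > arr[2]=12
(1, 3): arr[1]=13 > arr[3]=6
(1, 4): arr[1]=13 > arr[4]=5
(1, 5): arr[1]=13 > arr[5]=5
(2, 3): arr[2]=12 > arr[3]=6
(2, 4): arr[2]=12 > arr[4]=5
(2, 5): arr[2]=12 > arr[5]=5
(3, 4): arr[3]=6 > arr[4]=5
(3, 5): arr[3]=6 > arr[5]=5

Total inversions: 9

The array has 9 inversion(s): (1,2), (1,3), (1,4), (1,5), (2,3), (2,4), (2,5), (3,4), (3,5). Each pair (i,j) satisfies i < j and arr[i] > arr[j].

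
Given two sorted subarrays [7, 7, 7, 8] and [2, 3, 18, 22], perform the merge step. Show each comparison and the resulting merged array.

Merging process:

Compare 7 vs 2: take 2 from right. Merged: [2]
Compare 7 vs 3: take 3 from right. Merged: [2, 3]
Compare 7 vs 18: take 7 from left. Merged: [2, 3, 7]
Compare 7 vs 18: take 7 from left. Merged: [2, 3, 7, 7]
Compare 7 vs 18: take 7 from left. Merged: [2, 3, 7, 7, 7]
Compare 8 vs 18: take 8 from left. Merged: [2, 3, 7, 7, 7, 8]
Append remaining from right: [18, 22]. Merged: [2, 3, 7, 7, 7, 8, 18, 22]

Final merged array: [2, 3, 7, 7, 7, 8, 18, 22]
Total comparisons: 6

The merged array is [2, 3, 7, 7, 7, 8, 18, 22], requiring 6 comparisons. The merge step runs in O(n) time where n is the total number of elements.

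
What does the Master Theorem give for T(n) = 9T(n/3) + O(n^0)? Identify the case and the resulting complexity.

Master Theorem for T(n) = 9T(n/3) + O(n^0):

a = 9, b = 3, c = 0
log_b(a) = log_3(9) = 2.0000

Case 1: c = 0 < log_3(9) = 2.0000
T(n) = O(n^(log_3 9)) = O(n^2)

For T(n) = 9T(n/3) + O(n^0): log_3(9) = 2.0000. This is Case 1 of the Master Theorem (c < log_b(a), work dominated by leaves), giving O(n^2).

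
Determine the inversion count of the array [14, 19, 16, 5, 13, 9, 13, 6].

Finding inversions in [14, 19, 16, 5, 13, 9, 13, 6]:

(0, 3): arr[0]=14 > arr[3]=5
(0, 4): arr[0]=14 > arr[4]=13
(0, 5): arr[0]=14 > arr[5]=9
(0, 6): arr[0]=14 > arr[6]=13
(0, 7): arr[0]=14 > arr[7]=6
(1, 2): arr[1]=19 > arr[2]=16
(1, 3): arr[1]=19 > arr[3]=5
(1, 4): arr[1]=19 > arr[4]=13
(1, 5): arr[1]=19 > arr[5]=9
(1, 6): arr[1]=19 > arr[6]=13
(1, 7): arr[1]=19 > arr[7]=6
(2, 3): arr[2]=16 > arr[3]=5
(2, 4): arr[2]=16 > arr[4]=13
(2, 5): arr[2]=16 > arr[5]=9
(2, 6): arr[2]=16 > arr[6]=13
(2, 7): arr[2]=16 > arr[7]=6
(4, 5): arr[4]=13 > arr[5]=9
(4, 7): arr[4]=13 > arr[7]=6
(5, 7): arr[5]=9 > arr[7]=6
(6, 7): arr[6]=13 > arr[7]=6

Total inversions: 20

The array has 20 inversion(s): (0,3), (0,4), (0,5), (0,6), (0,7), (1,2), (1,3), (1,4), (1,5), (1,6), (1,7), (2,3), (2,4), (2,5), (2,6), (2,7), (4,5), (4,7), (5,7), (6,7). Each pair (i,j) satisfies i < j and arr[i] > arr[j].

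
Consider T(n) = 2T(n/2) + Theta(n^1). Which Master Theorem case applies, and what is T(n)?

Master Theorem for T(n) = 2T(n/2) + O(n^1):

a = 2, b = 2, c = 1
log_b(a) = log_2(2) = 1.0000

Case 2: c = 1 = log_2(2) = 1.0000
T(n) = O(n^1 log n) = O(n log n)

For T(n) = 2T(n/2) + O(n^1): log_2(2) = 1.0000. This is Case 2 of the Master Theorem (c = log_b(a), equal work at all levels), giving O(n log n).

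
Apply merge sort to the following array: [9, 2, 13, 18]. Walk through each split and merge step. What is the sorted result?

Merge sort trace:

Split: [9, 2, 13, 18] -> [9, 2] and [13, 18]
  Split: [9, 2] -> [9] and [2]
  Merge: [9] + [2] -> [2, 9]
  Split: [13, 18] -> [13] and [18]
  Merge: [13] + [18] -> [13, 18]
Merge: [2, 9] + [13, 18] -> [2, 9, 13, 18]

Final sorted array: [2, 9, 13, 18]

The merge sort proceeds by recursively splitting the array and merging sorted halves.
After all merges, the sorted array is [2, 9, 13, 18].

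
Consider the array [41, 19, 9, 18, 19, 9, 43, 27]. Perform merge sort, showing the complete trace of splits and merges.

Merge sort trace:

Split: [41, 19, 9, 18, 19, 9, 43, 27] -> [41, 19, 9, 18] and [19, 9, 43, 27]
  Split: [41, 19, 9, 18] -> [41, 19] and [9, 18]
    Split: [41, 19] -> [41] and [19]
    Merge: [41] + [19] -> [19, 41]
    Split: [9, 18] -> [9] and [18]
    Merge: [9] + [18] -> [9, 18]
  Merge: [19, 41] + [9, 18] -> [9, 18, 19, 41]
  Split: [19, 9, 43, 27] -> [19, 9] and [43, 27]
    Split: [19, 9] -> [19] and [9]
    Merge: [19] + [9] -> [9, 19]
    Split: [43, 27] -> [43] and [27]
    Merge: [43] + [27] -> [27, 43]
  Merge: [9, 19] + [27, 43] -> [9, 19, 27, 43]
Merge: [9, 18, 19, 41] + [9, 19, 27, 43] -> [9, 9, 18, 19, 19, 27, 41, 43]

Final sorted array: [9, 9, 18, 19, 19, 27, 41, 43]

The merge sort proceeds by recursively splitting the array and merging sorted halves.
After all merges, the sorted array is [9, 9, 18, 19, 19, 27, 41, 43].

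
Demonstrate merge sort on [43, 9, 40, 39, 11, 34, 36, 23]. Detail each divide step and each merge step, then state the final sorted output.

Merge sort trace:

Split: [43, 9, 40, 39, 11, 34, 36, 23] -> [43, 9, 40, 39] and [11, 34, 36, 23]
  Split: [43, 9, 40, 39] -> [43, 9] and [40, 39]
    Split: [43, 9] -> [43] and [9]
    Merge: [43] + [9] -> [9, 43]
    Split: [40, 39] -> [40] and [39]
    Merge: [40] + [39] -> [39, 40]
  Merge: [9, 43] + [39, 40] -> [9, 39, 40, 43]
  Split: [11, 34, 36, 23] -> [11, 34] and [36, 23]
    Split: [11, 34] -> [11] and [34]
    Merge: [11] + [34] -> [11, 34]
    Split: [36, 23] -> [36] and [23]
    Merge: [36] + [23] -> [23, 36]
  Merge: [11, 34] + [23, 36] -> [11, 23, 34, 36]
Merge: [9, 39, 40, 43] + [11, 23, 34, 36] -> [9, 11, 23, 34, 36, 39, 40, 43]

Final sorted array: [9, 11, 23, 34, 36, 39, 40, 43]

The merge sort proceeds by recursively splitting the array and merging sorted halves.
After all merges, the sorted array is [9, 11, 23, 34, 36, 39, 40, 43].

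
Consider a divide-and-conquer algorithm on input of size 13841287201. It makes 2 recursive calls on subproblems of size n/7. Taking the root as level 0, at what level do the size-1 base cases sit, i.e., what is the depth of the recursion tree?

For divide and conquer with division factor 7:

Problem sizes at each level:
Level 0: 13841287201
Level 1: 1977326743
Level 2: 282475249
Level 3: 40353607
Level 4: 5764801
Level 5: 823543
Level 6: 117649
Level 7: 16807
Level 8: 2401
Level 9: 343
Level 10: 49
Level 11: 7
Level 12: 1

The root is level 0 and the size-1 base case is level 12 (the tree spans levels 0 through 12, i.e. 13 levels counting the root), so the depth is the number of divisions: log_7(13841287201) = 12

The recursion tree depth is log_7(13841287201) = 12. At each level, the problem size is divided by 7, so it takes 12 divisions to reduce to a base case of size 1. The algorithm makes 2 recursive calls at each level.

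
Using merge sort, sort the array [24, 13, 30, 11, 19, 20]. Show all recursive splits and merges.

Merge sort trace:

Split: [24, 13, 30, 11, 19, 20] -> [24, 13, 30] and [11, 19, 20]
  Split: [24, 13, 30] -> [24] and [13, 30]
    Split: [13, 30] -> [13] and [30]
    Merge: [13] + [30] -> [13, 30]
  Merge: [24] + [13, 30] -> [13, 24, 30]
  Split: [11, 19, 20] -> [11] and [19, 20]
    Split: [19, 20] -> [19] and [20]
    Merge: [19] + [20] -> [19, 20]
  Merge: [11] + [19, 20] -> [11, 19, 20]
Merge: [13, 24, 30] + [11, 19, 20] -> [11, 13, 19, 20, 24, 30]

Final sorted array: [11, 13, 19, 20, 24, 30]

The merge sort proceeds by recursively splitting the array and merging sorted halves.
After all merges, the sorted array is [11, 13, 19, 20, 24, 30].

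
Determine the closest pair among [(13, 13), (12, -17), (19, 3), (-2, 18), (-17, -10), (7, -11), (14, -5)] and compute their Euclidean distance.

Computing all pairwise distances among 7 points:

d((13, 13), (12, -17)) = 30.0167
d((13, 13), (19, 3)) = 11.6619
d((13, 13), (-2, 18)) = 15.8114
d((13, 13), (-17, -10)) = 37.8021
d((13, 13), (7, -11)) = 24.7386
d((13, 13), (14, -5)) = 18.0278
d((12, -17), (19, 3)) = 21.1896
d((12, -17), (-2, 18)) = 37.6962
d((12, -17), (-17, -10)) = 29.8329
d((12, -17), (7, -11)) = 7.8102 <-- minimum
d((12, -17), (14, -5)) = 12.1655
d((19, 3), (-2, 18)) = 25.807
d((19, 3), (-17, -10)) = 38.2753
d((19, 3), (7, -11)) = 18.4391
d((19, 3), (14, -5)) = 9.434
d((-2, 18), (-17, -10)) = 31.7648
d((-2, 18), (7, -11)) = 30.3645
d((-2, 18), (14, -5)) = 28.0179
d((-17, -10), (7, -11)) = 24.0208
d((-17, -10), (14, -5)) = 31.4006
d((7, -11), (14, -5)) = 9.2195

Closest pair: (12, -17) and (7, -11) with distance 7.8102

The closest pair is (12, -17) and (7, -11) with Euclidean distance 7.8102. For 7 points, brute-force pairwise comparison is shown above. For large n, the divide-and-conquer algorithm (sort by x, recurse on halves, check the dividing strip) achieves O(n log n).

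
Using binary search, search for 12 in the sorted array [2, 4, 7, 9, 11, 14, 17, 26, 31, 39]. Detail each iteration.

Binary search for 12 in [2, 4, 7, 9, 11, 14, 17, 26, 31, 39]:

lo=0, hi=9, mid=4, arr[mid]=11 -> 11 < 12, search right half
lo=5, hi=9, mid=7, arr[mid]=26 -> 26 > 12, search left half
lo=5, hi=6, mid=5, arr[mid]=14 -> 14 > 12, search left half
lo=5 > hi=4, target 12 not found

Binary search determines that 12 is not in the array after 3 comparisons. The search space was exhausted without finding the target.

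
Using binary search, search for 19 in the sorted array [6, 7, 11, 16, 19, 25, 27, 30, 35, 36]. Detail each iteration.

Binary search for 19 in [6, 7, 11, 16, 19, 25, 27, 30, 35, 36]:

lo=0, hi=9, mid=4, arr[mid]=19 -> Found target at index 4!

Binary search finds 19 at index 4 after 1 comparisons. The search repeatedly halves the search space by comparing with the middle element.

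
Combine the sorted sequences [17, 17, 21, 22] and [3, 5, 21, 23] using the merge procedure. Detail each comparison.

Merging process:

Compare 17 vs 3: take 3 from right. Merged: [3]
Compare 17 vs 5: take 5 from right. Merged: [3, 5]
Compare 17 vs 21: take 17 from left. Merged: [3, 5, 17]
Compare 17 vs 21: take 17 from left. Merged: [3, 5, 17, 17]
Compare 21 vs 21: take 21 from left. Merged: [3, 5, 17, 17, 21]
Compare 22 vs 21: take 21 from right. Merged: [3, 5, 17, 17, 21, 21]
Compare 22 vs 23: take 22 from left. Merged: [3, 5, 17, 17, 21, 21, 22]
Append remaining from right: [23]. Merged: [3, 5, 17, 17, 21, 21, 22, 23]

Final merged array: [3, 5, 17, 17, 21, 21, 22, 23]
Total comparisons: 7

The merged array is [3, 5, 17, 17, 21, 21, 22, 23], requiring 7 comparisons. The merge step runs in O(n) time where n is the total number of elements.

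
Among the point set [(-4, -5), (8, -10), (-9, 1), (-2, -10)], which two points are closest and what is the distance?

Computing all pairwise distances among 4 points:

d((-4, -5), (8, -10)) = 13.0
d((-4, -5), (-9, 1)) = 7.8102
d((-4, -5), (-2, -10)) = 5.3852 <-- minimum
d((8, -10), (-9, 1)) = 20.2485
d((8, -10), (-2, -10)) = 10.0
d((-9, 1), (-2, -10)) = 13.0384

Closest pair: (-4, -5) and (-2, -10) with distance 5.3852

The closest pair is (-4, -5) and (-2, -10) with Euclidean distance 5.3852. For 4 points, brute-force pairwise comparison is shown above. For large n, the divide-and-conquer algorithm (sort by x, recurse on halves, check the dividing strip) achieves O(n log n).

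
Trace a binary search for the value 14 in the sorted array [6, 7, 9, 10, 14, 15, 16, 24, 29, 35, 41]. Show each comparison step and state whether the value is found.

Binary search for 14 in [6, 7, 9, 10, 14, 15, 16, 24, 29, 35, 41]:

lo=0, hi=10, mid=5, arr[mid]=15 -> 15 > 14, search left half
lo=0, hi=4, mid=2, arr[mid]=9 -> 9 < 14, search right half
lo=3, hi=4, mid=3, arr[mid]=10 -> 10 < 14, search right half
lo=4, hi=4, mid=4, arr[mid]=14 -> Found target at index 4!

Binary search finds 14 at index 4 after 4 comparisons. The search repeatedly halves the search space by comparing with the middle element.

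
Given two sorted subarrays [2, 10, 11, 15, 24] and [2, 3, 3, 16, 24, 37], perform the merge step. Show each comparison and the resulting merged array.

Merging process:

Compare 2 vs 2: take 2 from left. Merged: [2]
Compare 10 vs 2: take 2 from right. Merged: [2, 2]
Compare 10 vs 3: take 3 from right. Merged: [2, 2, 3]
Compare 10 vs 3: take 3 from right. Merged: [2, 2, 3, 3]
Compare 10 vs 16: take 10 from left. Merged: [2, 2, 3, 3, 10]
Compare 11 vs 16: take 11 from left. Merged: [2, 2, 3, 3, 10, 11]
Compare 15 vs 16: take 15 from left. Merged: [2, 2, 3, 3, 10, 11, 15]
Compare 24 vs 16: take 16 from right. Merged: [2, 2, 3, 3, 10, 11, 15, 16]
Compare 24 vs 24: take 24 from left. Merged: [2, 2, 3, 3, 10, 11, 15, 16, 24]
Append remaining from right: [24, 37]. Merged: [2, 2, 3, 3, 10, 11, 15, 16, 24, 24, 37]

Final merged array: [2, 2, 3, 3, 10, 11, 15, 16, 24, 24, 37]
Total comparisons: 9

The merged array is [2, 2, 3, 3, 10, 11, 15, 16, 24, 24, 37], requiring 9 comparisons. The merge step runs in O(n) time where n is the total number of elements.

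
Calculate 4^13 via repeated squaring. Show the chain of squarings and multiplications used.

Computing 4^13 by squaring (build up from 4^1; each line after the first costs one multiplication):

4^1 = 4
4^2 = (4^1)^2 = 4^2 = 16
4^3 = 4 * 4^2 = 4 * 16 = 64
4^6 = (4^3)^2 = 64^2 = 4096
4^12 = (4^6)^2 = 4096^2 = 16777216
4^13 = 4 * 4^12 = 4 * 16777216 = 67108864

Result: 67108864
Multiplications needed: 5 (5 lines after 4^1)

4^13 = 67108864. Using exponentiation by squaring, this requires 5 multiplications. The key idea: if the exponent is even, square the half-power; if odd, multiply by the base once.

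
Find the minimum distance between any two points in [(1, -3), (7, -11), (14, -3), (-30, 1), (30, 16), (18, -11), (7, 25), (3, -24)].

Computing all pairwise distances among 8 points:

d((1, -3), (7, -11)) = 10.0
d((1, -3), (14, -3)) = 13.0
d((1, -3), (-30, 1)) = 31.257
d((1, -3), (30, 16)) = 34.6699
d((1, -3), (18, -11)) = 18.7883
d((1, -3), (7, 25)) = 28.6356
d((1, -3), (3, -24)) = 21.095
d((7, -11), (14, -3)) = 10.6301
d((7, -11), (-30, 1)) = 38.8973
d((7, -11), (30, 16)) = 35.4683
d((7, -11), (18, -11)) = 11.0
d((7, -11), (7, 25)) = 36.0
d((7, -11), (3, -24)) = 13.6015
d((14, -3), (-30, 1)) = 44.1814
d((14, -3), (30, 16)) = 24.8395
d((14, -3), (18, -11)) = 8.9443 <-- minimum
d((14, -3), (7, 25)) = 28.8617
d((14, -3), (3, -24)) = 23.7065
d((-30, 1), (30, 16)) = 61.8466
d((-30, 1), (18, -11)) = 49.4773
d((-30, 1), (7, 25)) = 44.1022
d((-30, 1), (3, -24)) = 41.4005
d((30, 16), (18, -11)) = 29.5466
d((30, 16), (7, 25)) = 24.6982
d((30, 16), (3, -24)) = 48.2597
d((18, -11), (7, 25)) = 37.6431
d((18, -11), (3, -24)) = 19.8494
d((7, 25), (3, -24)) = 49.163

Closest pair: (14, -3) and (18, -11) with distance 8.9443

The closest pair is (14, -3) and (18, -11) with Euclidean distance 8.9443. For 8 points, brute-force pairwise comparison is shown above. For large n, the divide-and-conquer algorithm (sort by x, recurse on halves, check the dividing strip) achieves O(n log n).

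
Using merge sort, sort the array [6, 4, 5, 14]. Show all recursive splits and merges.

Merge sort trace:

Split: [6, 4, 5, 14] -> [6, 4] and [5, 14]
  Split: [6, 4] -> [6] and [4]
  Merge: [6] + [4] -> [4, 6]
  Split: [5, 14] -> [5] and [14]
  Merge: [5] + [14] -> [5, 14]
Merge: [4, 6] + [5, 14] -> [4, 5, 6, 14]

Final sorted array: [4, 5, 6, 14]

The merge sort proceeds by recursively splitting the array and merging sorted halves.
After all merges, the sorted array is [4, 5, 6, 14].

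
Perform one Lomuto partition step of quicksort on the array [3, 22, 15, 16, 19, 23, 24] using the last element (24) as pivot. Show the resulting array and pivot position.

Lomuto partition with pivot = 24:

Initial array: [3, 22, 15, 16, 19, 23, 24]

arr[0]=3 <= 24: swap with position 0, array becomes [3, 22, 15, 16, 19, 23, 24]
arr[1]=22 <= 24: swap with position 1, array becomes [3, 22, 15, 16, 19, 23, 24]
arr[2]=15 <= 24: swap with position 2, array becomes [3, 22, 15, 16, 19, 23, 24]
arr[3]=16 <= 24: swap with position 3, array becomes [3, 22, 15, 16, 19, 23, 24]
arr[4]=19 <= 24: swap with position 4, array becomes [3, 22, 15, 16, 19, 23, 24]
arr[5]=23 <= 24: swap with position 5, array becomes [3, 22, 15, 16, 19, 23, 24]

Place pivot at position 6: [3, 22, 15, 16, 19, 23, 24]
Pivot position: 6

After partitioning with pivot 24, the array becomes [3, 22, 15, 16, 19, 23, 24]. The pivot is placed at index 6. All elements to the left of the pivot are <= 24, and all elements to the right are > 24.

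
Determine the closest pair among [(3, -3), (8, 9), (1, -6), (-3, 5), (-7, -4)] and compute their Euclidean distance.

Computing all pairwise distances among 5 points:

d((3, -3), (8, 9)) = 13.0
d((3, -3), (1, -6)) = 3.6056 <-- minimum
d((3, -3), (-3, 5)) = 10.0
d((3, -3), (-7, -4)) = 10.0499
d((8, 9), (1, -6)) = 16.5529
d((8, 9), (-3, 5)) = 11.7047
d((8, 9), (-7, -4)) = 19.8494
d((1, -6), (-3, 5)) = 11.7047
d((1, -6), (-7, -4)) = 8.2462
d((-3, 5), (-7, -4)) = 9.8489

Closest pair: (3, -3) and (1, -6) with distance 3.6056

The closest pair is (3, -3) and (1, -6) with Euclidean distance 3.6056. For 5 points, brute-force pairwise comparison is shown above. For large n, the divide-and-conquer algorithm (sort by x, recurse on halves, check the dividing strip) achieves O(n log n).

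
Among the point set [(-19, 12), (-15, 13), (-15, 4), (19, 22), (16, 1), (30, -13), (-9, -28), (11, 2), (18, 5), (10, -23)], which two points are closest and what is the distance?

Computing all pairwise distances among 10 points:

d((-19, 12), (-15, 13)) = 4.1231 <-- minimum
d((-19, 12), (-15, 4)) = 8.9443
d((-19, 12), (19, 22)) = 39.2938
d((-19, 12), (16, 1)) = 36.6879
d((-19, 12), (30, -13)) = 55.0091
d((-19, 12), (-9, -28)) = 41.2311
d((-19, 12), (11, 2)) = 31.6228
d((-19, 12), (18, 5)) = 37.6563
d((-19, 12), (10, -23)) = 45.4533
d((-15, 13), (-15, 4)) = 9.0
d((-15, 13), (19, 22)) = 35.171
d((-15, 13), (16, 1)) = 33.2415
d((-15, 13), (30, -13)) = 51.9711
d((-15, 13), (-9, -28)) = 41.4367
d((-15, 13), (11, 2)) = 28.2312
d((-15, 13), (18, 5)) = 33.9559
d((-15, 13), (10, -23)) = 43.8292
d((-15, 4), (19, 22)) = 38.4708
d((-15, 4), (16, 1)) = 31.1448
d((-15, 4), (30, -13)) = 48.1041
d((-15, 4), (-9, -28)) = 32.5576
d((-15, 4), (11, 2)) = 26.0768
d((-15, 4), (18, 5)) = 33.0151
d((-15, 4), (10, -23)) = 36.7967
d((19, 22), (16, 1)) = 21.2132
d((19, 22), (30, -13)) = 36.6879
d((19, 22), (-9, -28)) = 57.3062
d((19, 22), (11, 2)) = 21.5407
d((19, 22), (18, 5)) = 17.0294
d((19, 22), (10, -23)) = 45.8912
d((16, 1), (30, -13)) = 19.799
d((16, 1), (-9, -28)) = 38.2884
d((16, 1), (11, 2)) = 5.099
d((16, 1), (18, 5)) = 4.4721
d((16, 1), (10, -23)) = 24.7386
d((30, -13), (-9, -28)) = 41.7852
d((30, -13), (11, 2)) = 24.2074
d((30, -13), (18, 5)) = 21.6333
d((30, -13), (10, -23)) = 22.3607
d((-9, -28), (11, 2)) = 36.0555
d((-9, -28), (18, 5)) = 42.638
d((-9, -28), (10, -23)) = 19.6469
d((11, 2), (18, 5)) = 7.6158
d((11, 2), (10, -23)) = 25.02
d((18, 5), (10, -23)) = 29.1204

Closest pair: (-19, 12) and (-15, 13) with distance 4.1231

The closest pair is (-19, 12) and (-15, 13) with Euclidean distance 4.1231. For 10 points, brute-force pairwise comparison is shown above. For large n, the divide-and-conquer algorithm (sort by x, recurse on halves, check the dividing strip) achieves O(n log n).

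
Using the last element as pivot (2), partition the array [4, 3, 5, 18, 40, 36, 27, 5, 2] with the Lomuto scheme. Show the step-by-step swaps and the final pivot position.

Lomuto partition with pivot = 2:

Initial array: [4, 3, 5, 18, 40, 36, 27, 5, 2]

arr[0]=4 > 2: no swap
arr[1]=3 > 2: no swap
arr[2]=5 > 2: no swap
arr[3]=18 > 2: no swap
arr[4]=40 > 2: no swap
arr[5]=36 > 2: no swap
arr[6]=27 > 2: no swap
arr[7]=5 > 2: no swap

Place pivot at position 0: [2, 3, 5, 18, 40, 36, 27, 5, 4]
Pivot position: 0

After partitioning with pivot 2, the array becomes [2, 3, 5, 18, 40, 36, 27, 5, 4]. The pivot is placed at index 0. All elements to the left of the pivot are <= 2, and all elements to the right are > 2.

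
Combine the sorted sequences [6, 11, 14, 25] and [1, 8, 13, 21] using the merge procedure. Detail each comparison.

Merging process:

Compare 6 vs 1: take 1 from right. Merged: [1]
Compare 6 vs 8: take 6 from left. Merged: [1, 6]
Compare 11 vs 8: take 8 from right. Merged: [1, 6, 8]
Compare 11 vs 13: take 11 from left. Merged: [1, 6, 8, 11]
Compare 14 vs 13: take 13 from right. Merged: [1, 6, 8, 11, 13]
Compare 14 vs 21: take 14 from left. Merged: [1, 6, 8, 11, 13, 14]
Compare 25 vs 21: take 21 from right. Merged: [1, 6, 8, 11, 13, 14, 21]
Append remaining from left: [25]. Merged: [1, 6, 8, 11, 13, 14, 21, 25]

Final merged array: [1, 6, 8, 11, 13, 14, 21, 25]
Total comparisons: 7

The merged array is [1, 6, 8, 11, 13, 14, 21, 25], requiring 7 comparisons. The merge step runs in O(n) time where n is the total number of elements.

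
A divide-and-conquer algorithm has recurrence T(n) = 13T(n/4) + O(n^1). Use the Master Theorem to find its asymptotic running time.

Master Theorem for T(n) = 13T(n/4) + O(n^1):

a = 13, b = 4, c = 1
log_b(a) = log_4(13) = 1.8502

Case 1: c = 1 < log_4(13) = 1.8502
T(n) = O(n^(log_4 13))

For T(n) = 13T(n/4) + O(n^1): log_4(13) = 1.8502. This is Case 1 of the Master Theorem (c < log_b(a), work dominated by leaves), giving O(n^(log_4 13)).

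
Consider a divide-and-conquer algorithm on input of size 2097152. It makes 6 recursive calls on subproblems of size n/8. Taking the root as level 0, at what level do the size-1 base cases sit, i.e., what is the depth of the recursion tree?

For divide and conquer with division factor 8:

Problem sizes at each level:
Level 0: 2097152
Level 1: 262144
Level 2: 32768
Level 3: 4096
Level 4: 512
Level 5: 64
Level 6: 8
Level 7: 1

The root is level 0 and the size-1 base case is level 7 (the tree spans levels 0 through 7, i.e. 8 levels counting the root), so the depth is the number of divisions: log_8(2097152) = 7

The recursion tree depth is log_8(2097152) = 7. At each level, the problem size is divided by 8, so it takes 7 divisions to reduce to a base case of size 1. The algorithm makes 6 recursive calls at each level.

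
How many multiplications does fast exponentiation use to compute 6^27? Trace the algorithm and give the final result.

Computing 6^27 by squaring (build up from 6^1; each line after the first costs one multiplication):

6^1 = 6
6^2 = (6^1)^2 = 6^2 = 36
6^3 = 6 * 6^2 = 6 * 36 = 216
6^6 = (6^3)^2 = 216^2 = 46656
6^12 = (6^6)^2 = 46656^2 = 2176782336
6^13 = 6 * 6^12 = 6 * 2176782336 = 13060694016
6^26 = (6^13)^2 = 13060694016^2 = 170581728179578208256
6^27 = 6 * 6^26 = 6 * 170581728179578208256 = 1023490369077469249536

Result: 1023490369077469249536
Multiplications needed: 7 (7 lines after 6^1)

6^27 = 1023490369077469249536. Using exponentiation by squaring, this requires 7 multiplications. The key idea: if the exponent is even, square the half-power; if odd, multiply by the base once.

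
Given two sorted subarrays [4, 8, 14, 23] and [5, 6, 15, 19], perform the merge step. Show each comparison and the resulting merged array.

Merging process:

Compare 4 vs 5: take 4 from left. Merged: [4]
Compare 8 vs 5: take 5 from right. Merged: [4, 5]
Compare 8 vs 6: take 6 from right. Merged: [4, 5, 6]
Compare 8 vs 15: take 8 from left. Merged: [4, 5, 6, 8]
Compare 14 vs 15: take 14 from left. Merged: [4, 5, 6, 8, 14]
Compare 23 vs 15: take 15 from right. Merged: [4, 5, 6, 8, 14, 15]
Compare 23 vs 19: take 19 from right. Merged: [4, 5, 6, 8, 14, 15, 19]
Append remaining from left: [23]. Merged: [4, 5, 6, 8, 14, 15, 19, 23]

Final merged array: [4, 5, 6, 8, 14, 15, 19, 23]
Total comparisons: 7

The merged array is [4, 5, 6, 8, 14, 15, 19, 23], requiring 7 comparisons. The merge step runs in O(n) time where n is the total number of elements.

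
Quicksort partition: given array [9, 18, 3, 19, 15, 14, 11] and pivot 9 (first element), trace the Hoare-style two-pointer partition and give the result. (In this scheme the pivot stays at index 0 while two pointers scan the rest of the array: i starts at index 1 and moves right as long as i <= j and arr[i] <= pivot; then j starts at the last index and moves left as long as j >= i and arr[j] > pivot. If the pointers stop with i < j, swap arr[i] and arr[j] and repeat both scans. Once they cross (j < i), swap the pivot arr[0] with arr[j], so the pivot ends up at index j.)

Hoare-style two-pointer partition with pivot = 9:

Initial array: [9, 18, 3, 19, 15, 14, 11]

Pointers start at i = 1, j = 6.
i stops at index 1 (arr[1]=18 > 9), j stops at index 2 (arr[2]=3 <= 9): swap arr[1] and arr[2], array becomes [9, 3, 18, 19, 15, 14, 11]
i ends at 2, j ends at 1: the pointers have crossed (j < i), so scanning stops.

Swap pivot arr[0] with arr[1] to place pivot at position 1: [3, 9, 18, 19, 15, 14, 11]
Pivot position: 1

After partitioning with pivot 9, the array becomes [3, 9, 18, 19, 15, 14, 11]. The pivot is placed at index 1. All elements to the left of the pivot are <= 9, and all elements to the right are > 9.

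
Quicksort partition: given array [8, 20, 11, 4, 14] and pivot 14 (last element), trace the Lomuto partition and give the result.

Lomuto partition with pivot = 14:

Initial array: [8, 20, 11, 4, 14]

arr[0]=8 <= 14: swap with position 0, array becomes [8, 20, 11, 4, 14]
arr[1]=20 > 14: no swap
arr[2]=11 <= 14: swap with position 1, array becomes [8, 11, 20, 4, 14]
arr[3]=4 <= 14: swap with position 2, array becomes [8, 11, 4, 20, 14]

Place pivot at position 3: [8, 11, 4, 14, 20]
Pivot position: 3

After partitioning with pivot 14, the array becomes [8, 11, 4, 14, 20]. The pivot is placed at index 3. All elements to the left of the pivot are <= 14, and all elements to the right are > 14.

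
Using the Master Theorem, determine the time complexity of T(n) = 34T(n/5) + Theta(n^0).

Master Theorem for T(n) = 34T(n/5) + O(n^0):

a = 34, b = 5, c = 0
log_b(a) = log_5(34) = 2.1911

Case 1: c = 0 < log_5(34) = 2.1911
T(n) = O(n^(log_5 34))

For T(n) = 34T(n/5) + O(n^0): log_5(34) = 2.1911. This is Case 1 of the Master Theorem (c < log_b(a), work dominated by leaves), giving O(n^(log_5 34)).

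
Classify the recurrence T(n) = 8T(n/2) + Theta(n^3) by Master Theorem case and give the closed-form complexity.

Master Theorem for T(n) = 8T(n/2) + O(n^3):

a = 8, b = 2, c = 3
log_b(a) = log_2(8) = 3.0000

Case 2: c = 3 = log_2(8) = 3.0000
T(n) = O(n^3 log n) = O(n^3 log n)

For T(n) = 8T(n/2) + O(n^3): log_2(8) = 3.0000. This is Case 2 of the Master Theorem (c = log_b(a), equal work at all levels), giving O(n^3 log n).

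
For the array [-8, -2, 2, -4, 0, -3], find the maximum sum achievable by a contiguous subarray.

Using Kadane's algorithm on [-8, -2, 2, -4, 0, -3]:

Scanning through the array:
Position 1 (value -2): max_ending_here = -2, max_so_far = -2
Position 2 (value 2): max_ending_here = 2, max_so_far = 2
Position 3 (value -4): max_ending_here = -2, max_so_far = 2
Position 4 (value 0): max_ending_here = 0, max_so_far = 2
Position 5 (value -3): max_ending_here = -3, max_so_far = 2

Maximum subarray: [2]
Maximum sum: 2

The maximum subarray is [2] with sum 2. This subarray runs from index 2 to index 2.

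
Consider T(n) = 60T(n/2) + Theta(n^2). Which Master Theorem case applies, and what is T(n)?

Master Theorem for T(n) = 60T(n/2) + O(n^2):

a = 60, b = 2, c = 2
log_b(a) = log_2(60) = 5.9069

Case 1: c = 2 < log_2(60) = 5.9069
T(n) = O(n^(log_2 60))

For T(n) = 60T(n/2) + O(n^2): log_2(60) = 5.9069. This is Case 1 of the Master Theorem (c < log_b(a), work dominated by leaves), giving O(n^(log_2 60)).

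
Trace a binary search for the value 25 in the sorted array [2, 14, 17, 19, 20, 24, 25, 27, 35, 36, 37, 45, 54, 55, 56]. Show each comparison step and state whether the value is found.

Binary search for 25 in [2, 14, 17, 19, 20, 24, 25, 27, 35, 36, 37, 45, 54, 55, 56]:

lo=0, hi=14, mid=7, arr[mid]=27 -> 27 > 25, search left half
lo=0, hi=6, mid=3, arr[mid]=19 -> 19 < 25, search right half
lo=4, hi=6, mid=5, arr[mid]=24 -> 24 < 25, search right half
lo=6, hi=6, mid=6, arr[mid]=25 -> Found target at index 6!

Binary search finds 25 at index 6 after 4 comparisons. The search repeatedly halves the search space by comparing with the middle element.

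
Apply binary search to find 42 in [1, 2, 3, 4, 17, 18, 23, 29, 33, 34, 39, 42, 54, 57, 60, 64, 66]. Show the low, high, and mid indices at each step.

Binary search for 42 in [1, 2, 3, 4, 17, 18, 23, 29, 33, 34, 39, 42, 54, 57, 60, 64, 66]:

lo=0, hi=16, mid=8, arr[mid]=33 -> 33 < 42, search right half
lo=9, hi=16, mid=12, arr[mid]=54 -> 54 > 42, search left half
lo=9, hi=11, mid=10, arr[mid]=39 -> 39 < 42, search right half
lo=11, hi=11, mid=11, arr[mid]=42 -> Found target at index 11!

Binary search finds 42 at index 11 after 4 comparisons. The search repeatedly halves the search space by comparing with the middle element.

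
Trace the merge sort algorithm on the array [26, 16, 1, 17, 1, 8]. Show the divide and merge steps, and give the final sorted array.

Merge sort trace:

Split: [26, 16, 1, 17, 1, 8] -> [26, 16, 1] and [17, 1, 8]
  Split: [26, 16, 1] -> [26] and [16, 1]
    Split: [16, 1] -> [16] and [1]
    Merge: [16] + [1] -> [1, 16]
  Merge: [26] + [1, 16] -> [1, 16, 26]
  Split: [17, 1, 8] -> [17] and [1, 8]
    Split: [1, 8] -> [1] and [8]
    Merge: [1] + [8] -> [1, 8]
  Merge: [17] + [1, 8] -> [1, 8, 17]
Merge: [1, 16, 26] + [1, 8, 17] -> [1, 1, 8, 16, 17, 26]

Final sorted array: [1, 1, 8, 16, 17, 26]

The merge sort proceeds by recursively splitting the array and merging sorted halves.
After all merges, the sorted array is [1, 1, 8, 16, 17, 26].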